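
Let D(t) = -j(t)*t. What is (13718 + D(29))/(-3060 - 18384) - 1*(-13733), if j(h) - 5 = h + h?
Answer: 294478561/21444 ≈ 13732.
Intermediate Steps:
j(h) = 5 + 2*h (j(h) = 5 + (h + h) = 5 + 2*h)
D(t) = -t*(5 + 2*t) (D(t) = -(5 + 2*t)*t = -t*(5 + 2*t))
(13718 + D(29))/(-3060 - 18384) - 1*(-13733) = (13718 - 1*29*(5 + 2*29))/(-3060 - 18384) - 1*(-13733) = (13718 - 1*29*(5 + 58))/(-21444) + 13733 = (13718 - 1*29*63)*(-1/21444) + 13733 = (13718 - 1827)*(-1/21444) + 13733 = 11891*(-1/21444) + 13733 = -11891/21444 + 13733 = 294478561/21444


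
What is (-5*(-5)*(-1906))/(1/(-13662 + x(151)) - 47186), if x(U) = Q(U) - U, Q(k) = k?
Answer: 650994300/644655133 ≈ 1.0098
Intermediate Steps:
x(U) = 0 (x(U) = U - U = 0)
(-5*(-5)*(-1906))/(1/(-13662 + x(151)) - 47186) = (-5*(-5)*(-1906))/(1/(-13662 + 0) - 47186) = (25*(-1906))/(1/(-13662) - 47186) = -47650/(-1/13662 - 47186) = -47650/(-644655133/13662) = -47650*(-13662/644655133) = 650994300/644655133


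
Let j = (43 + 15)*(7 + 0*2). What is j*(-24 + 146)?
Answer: 49532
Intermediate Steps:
j = 406 (j = 58*(7 + 0) = 58*7 = 406)
j*(-24 + 146) = 406*(-24 + 146) = 406*122 = 49532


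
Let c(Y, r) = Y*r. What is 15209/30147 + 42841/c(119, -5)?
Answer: -1282478272/17937465 ≈ -71.497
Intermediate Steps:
15209/30147 + 42841/c(119, -5) = 15209/30147 + 42841/((119*(-5))) = 15209*(1/30147) + 42841/(-595) = 15209/30147 + 42841*(-1/595) = 15209/30147 - 42841/595 = -1282478272/17937465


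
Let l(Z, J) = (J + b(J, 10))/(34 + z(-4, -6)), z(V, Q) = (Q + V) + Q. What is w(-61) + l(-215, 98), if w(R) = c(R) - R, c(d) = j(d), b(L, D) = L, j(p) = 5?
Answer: 692/9 ≈ 76.889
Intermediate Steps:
c(d) = 5
z(V, Q) = V + 2*Q
l(Z, J) = J/9 (l(Z, J) = (J + J)/(34 + (-4 + 2*(-6))) = (2*J)/(34 + (-4 - 12)) = (2*J)/(34 - 16) = (2*J)/18 = (2*J)*(1/18) = J/9)
w(R) = 5 - R
w(-61) + l(-215, 98) = (5 - 1*(-61)) + (⅑)*98 = (5 + 61) + 98/9 = 66 + 98/9 = 692/9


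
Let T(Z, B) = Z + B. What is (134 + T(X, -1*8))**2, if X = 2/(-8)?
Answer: 253009/16 ≈ 15813.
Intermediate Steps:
X = -1/4 (X = 2*(-1/8) = -1/4 ≈ -0.25000)
T(Z, B) = B + Z
(134 + T(X, -1*8))**2 = (134 + (-1*8 - 1/4))**2 = (134 + (-8 - 1/4))**2 = (134 - 33/4)**2 = (503/4)**2 = 253009/16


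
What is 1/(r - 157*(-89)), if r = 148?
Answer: 1/14121 ≈ 7.0816e-5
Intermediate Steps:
1/(r - 157*(-89)) = 1/(148 - 157*(-89)) = 1/(148 + 13973) = 1/14121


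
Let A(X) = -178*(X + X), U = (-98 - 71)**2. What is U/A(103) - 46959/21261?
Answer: -776376011/259866116 ≈ -2.9876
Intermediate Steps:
U = 28561 (U = (-169)**2 = 28561)
A(X) = -356*X
U/A(103) - 46959/21261 = 28561/((-356*103)) - 46959/21261 = 28561/(-36668) - 46959*1/21261 = 28561*(-1/36668) - 15653/7087 = -28561/36668 - 15653/7087 = -776376011/259866116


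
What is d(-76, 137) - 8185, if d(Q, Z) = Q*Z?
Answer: -18597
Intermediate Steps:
d(-76, 137) - 8185 = -76*137 - 8185 = -10412 - 8185 = -18597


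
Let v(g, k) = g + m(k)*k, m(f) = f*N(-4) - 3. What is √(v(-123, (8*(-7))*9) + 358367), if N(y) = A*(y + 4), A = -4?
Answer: 2*√89939 ≈ 599.80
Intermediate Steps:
N(y) = -16 - 4*y (N(y) = -4*(y + 4) = -4*(4 + y) = -16 - 4*y)
m(f) = -3 (m(f) = f*(-16 - 4*(-4)) - 3 = f*(-16 + 16) - 3 = f*0 - 3 = 0 - 3 = -3)
v(g, k) = g - 3*k
√(v(-123, (8*(-7))*9) + 358367) = √((-123 - 3*8*(-7)*9) + 358367) = √((-123 - (-168)*9) + 358367) = √((-123 - 3*(-504)) + 358367) = √((-123 + 1512) + 358367) = √(1389 + 358367) = √359756 = 2*√89939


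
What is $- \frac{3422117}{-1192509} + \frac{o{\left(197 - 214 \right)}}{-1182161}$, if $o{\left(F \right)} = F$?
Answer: $\frac{4045513527490}{1409737631949} \approx 2.8697$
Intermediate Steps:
$- \frac{3422117}{-1192509} + \frac{o{\left(197 - 214 \right)}}{-1182161} = - \frac{3422117}{-1192509} + \frac{197 - 214}{-1182161} = \left(-3422117\right) \left(- \frac{1}{1192509}\right) - - \frac{17}{1182161} = \frac{3422117}{1192509} + \frac{17}{1182161} = \frac{4045513527490}{1409737631949}$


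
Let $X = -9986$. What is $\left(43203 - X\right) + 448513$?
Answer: $501702$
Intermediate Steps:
$\left(43203 - X\right) + 448513 = \left(43203 - -9986\right) + 448513 = \left(43203 + 9986\right) + 448513 = 53189 + 448513 = 501702$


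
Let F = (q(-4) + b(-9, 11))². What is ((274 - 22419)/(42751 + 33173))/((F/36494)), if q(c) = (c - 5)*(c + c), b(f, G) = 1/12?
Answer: -646527704/315601305 ≈ -2.0486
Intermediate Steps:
b(f, G) = 1/12 (b(f, G) = 1*(1/12) = 1/12)
q(c) = 2*c*(-5 + c) (q(c) = (-5 + c)*(2*c) = 2*c*(-5 + c))
F = 748225/144 (F = (2*(-4)*(-5 - 4) + 1/12)² = (2*(-4)*(-9) + 1/12)² = (72 + 1/12)² = (865/12)² = 748225/144 ≈ 5196.0)
((274 - 22419)/(42751 + 33173))/((F/36494)) = ((274 - 22419)/(42751 + 33173))/(((748225/144)/36494)) = (-22145/75924)/(((748225/144)*(1/36494))) = (-22145*1/75924)/(748225/5255136) = -22145/75924*5255136/748225 = -646527704/315601305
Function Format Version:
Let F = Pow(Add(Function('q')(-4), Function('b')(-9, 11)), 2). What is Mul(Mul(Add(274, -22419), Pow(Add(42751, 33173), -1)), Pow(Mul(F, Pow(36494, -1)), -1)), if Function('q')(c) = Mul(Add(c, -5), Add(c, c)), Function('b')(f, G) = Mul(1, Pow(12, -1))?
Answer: Rational(-646527704, 315601305) ≈ -2.0486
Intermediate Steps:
Function('b')(f, G) = Rational(1, 12) (Function('b')(f, G) = Mul(1, Rational(1, 12)) = Rational(1, 12))
Function('q')(c) = Mul(2, c, Add(-5, c)) (Function('q')(c) = Mul(Add(-5, c), Mul(2, c)) = Mul(2, c, Add(-5, c)))
F = Rational(748225, 144) (F = Pow(Add(Mul(2, -4, Add(-5, -4)), Rational(1, 12)), 2) = Pow(Add(Mul(2, -4, -9), Rational(1, 12)), 2) = Pow(Add(72, Rational(1, 12)), 2) = Pow(Rational(865, 12), 2) = Rational(748225, 144) ≈ 5196.0)
Mul(Mul(Add(274, -22419), Pow(Add(42751, 33173), -1)), Pow(Mul(F, Pow(36494, -1)), -1)) = Mul(Mul(Add(274, -22419), Pow(Add(42751, 33173), -1)), Pow(Mul(Rational(748225, 144), Pow(36494, -1)), -1)) = Mul(Mul(-22145, Pow(75924, -1)), Pow(Mul(Rational(748225, 144), Rational(1, 36494)), -1)) = Mul(Mul(-22145, Rational(1, 75924)), Pow(Rational(748225, 5255136), -1)) = Mul(Rational(-22145, 75924), Rational(5255136, 748225)) = Rational(-646527704, 315601305)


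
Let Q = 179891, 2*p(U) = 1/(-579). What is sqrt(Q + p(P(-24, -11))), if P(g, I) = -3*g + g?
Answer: sqrt(241227353766)/1158 ≈ 424.14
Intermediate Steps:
P(g, I) = -2*g
p(U) = -1/1158 (p(U) = (1/2)/(-579) = (1/2)*(-1/579) = -1/1158)
sqrt(Q + p(P(-24, -11))) = sqrt(179891 - 1/1158) = sqrt(208313777/1158) = sqrt(241227353766)/1158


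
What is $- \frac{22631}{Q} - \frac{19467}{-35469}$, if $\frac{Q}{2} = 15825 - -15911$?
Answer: $\frac{6871595}{35734736} \approx 0.19229$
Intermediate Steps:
$Q = 63472$ ($Q = 2 \left(15825 - -15911\right) = 2 \left(15825 + 15911\right) = 2 \cdot 31736 = 63472$)
$- \frac{22631}{Q} - \frac{19467}{-35469} = - \frac{22631}{63472} - \frac{19467}{-35469} = \left(-22631\right) \frac{1}{63472} - - \frac{309}{563} = - \frac{22631}{63472} + \frac{309}{563} = \frac{6871595}{35734736}$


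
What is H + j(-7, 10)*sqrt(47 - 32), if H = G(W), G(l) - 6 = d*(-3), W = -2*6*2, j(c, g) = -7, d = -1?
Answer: 9 - 7*sqrt(15) ≈ -18.111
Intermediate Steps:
W = -24 (W = -12*2 = -24)
G(l) = 9 (G(l) = 6 - 1*(-3) = 6 + 3 = 9)
H = 9
H + j(-7, 10)*sqrt(47 - 32) = 9 - 7*sqrt(47 - 32) = 9 - 7*sqrt(15)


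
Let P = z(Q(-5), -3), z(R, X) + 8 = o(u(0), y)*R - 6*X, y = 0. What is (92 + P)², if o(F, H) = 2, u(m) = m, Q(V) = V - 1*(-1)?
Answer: 8836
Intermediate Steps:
Q(V) = 1 + V (Q(V) = V + 1 = 1 + V)
z(R, X) = -8 - 6*X + 2*R (z(R, X) = -8 + (2*R - 6*X) = -8 + (-6*X + 2*R) = -8 - 6*X + 2*R)
P = 2 (P = -8 - 6*(-3) + 2*(1 - 5) = -8 + 18 + 2*(-4) = -8 + 18 - 8 = 2)
(92 + P)² = (92 + 2)² = 94² = 8836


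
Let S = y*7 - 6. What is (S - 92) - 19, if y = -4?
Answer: -145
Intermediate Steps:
S = -34 (S = -4*7 - 6 = -28 - 6 = -34)
(S - 92) - 19 = (-34 - 92) - 19 = -126 - 19 = -145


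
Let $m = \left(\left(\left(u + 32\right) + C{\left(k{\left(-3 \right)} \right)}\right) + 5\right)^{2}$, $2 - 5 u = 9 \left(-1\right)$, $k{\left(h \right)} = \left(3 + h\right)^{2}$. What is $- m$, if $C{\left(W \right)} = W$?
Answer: $- \frac{38416}{25} \approx -1536.6$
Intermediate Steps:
$u = \frac{11}{5}$ ($u = \frac{2}{5} - \frac{9 \left(-1\right)}{5} = \frac{2}{5} - - \frac{9}{5} = \frac{2}{5} + \frac{9}{5} = \frac{11}{5} \approx 2.2$)
$m = \frac{38416}{25}$ ($m = \left(\left(\left(\frac{11}{5} + 32\right) + \left(3 - 3\right)^{2}\right) + 5\right)^{2} = \left(\left(\frac{171}{5} + 0^{2}\right) + 5\right)^{2} = \left(\left(\frac{171}{5} + 0\right) + 5\right)^{2} = \left(\frac{171}{5} + 5\right)^{2} = \left(\frac{196}{5}\right)^{2} = \frac{38416}{25} \approx 1536.6$)
$- m = \left(-1\right) \frac{38416}{25} = - \frac{38416}{25}$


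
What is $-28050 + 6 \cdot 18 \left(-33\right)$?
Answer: $-31614$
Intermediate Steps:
$-28050 + 6 \cdot 18 \left(-33\right) = -28050 + 108 \left(-33\right) = -28050 - 3564 = -31614$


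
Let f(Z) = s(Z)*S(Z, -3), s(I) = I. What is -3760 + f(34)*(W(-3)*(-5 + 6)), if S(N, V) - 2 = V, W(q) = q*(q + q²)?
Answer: -3148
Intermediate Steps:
S(N, V) = 2 + V
f(Z) = -Z (f(Z) = Z*(2 - 3) = Z*(-1) = -Z)
-3760 + f(34)*(W(-3)*(-5 + 6)) = -3760 + (-1*34)*(((-3)²*(1 - 3))*(-5 + 6)) = -3760 - 34*9*(-2) = -3760 - (-612) = -3760 - 34*(-18) = -3760 + 612 = -3148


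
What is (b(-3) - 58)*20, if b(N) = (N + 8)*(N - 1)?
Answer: -1560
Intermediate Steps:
b(N) = (-1 + N)*(8 + N) (b(N) = (8 + N)*(-1 + N) = (-1 + N)*(8 + N))
(b(-3) - 58)*20 = ((-8 + (-3)² + 7*(-3)) - 58)*20 = ((-8 + 9 - 21) - 58)*20 = (-20 - 58)*20 = -78*20 = -1560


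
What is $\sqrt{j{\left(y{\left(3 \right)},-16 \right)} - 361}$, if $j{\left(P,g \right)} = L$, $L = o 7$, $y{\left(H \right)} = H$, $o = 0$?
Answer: $19 i \approx 19.0 i$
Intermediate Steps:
$L = 0$ ($L = 0 \cdot 7 = 0$)
$j{\left(P,g \right)} = 0$
$\sqrt{j{\left(y{\left(3 \right)},-16 \right)} - 361} = \sqrt{0 - 361} = \sqrt{-361} = 19 i$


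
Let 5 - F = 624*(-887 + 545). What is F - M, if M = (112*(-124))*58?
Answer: 1018917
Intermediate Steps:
M = -805504 (M = -13888*58 = -805504)
F = 213413 (F = 5 - 624*(-887 + 545) = 5 - 624*(-342) = 5 - 1*(-213408) = 5 + 213408 = 213413)
F - M = 213413 - 1*(-805504) = 213413 + 805504 = 1018917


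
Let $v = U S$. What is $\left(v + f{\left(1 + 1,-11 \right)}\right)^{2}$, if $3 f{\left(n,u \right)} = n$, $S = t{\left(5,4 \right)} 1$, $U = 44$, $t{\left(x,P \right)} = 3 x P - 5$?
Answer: $\frac{52736644}{9} \approx 5.8596 \cdot 10^{6}$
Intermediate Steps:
$t{\left(x,P \right)} = -5 + 3 P x$ ($t{\left(x,P \right)} = 3 P x - 5 = -5 + 3 P x$)
$S = 55$ ($S = \left(-5 + 3 \cdot 4 \cdot 5\right) 1 = \left(-5 + 60\right) 1 = 55 \cdot 1 = 55$)
$f{\left(n,u \right)} = \frac{n}{3}$
$v = 2420$ ($v = 44 \cdot 55 = 2420$)
$\left(v + f{\left(1 + 1,-11 \right)}\right)^{2} = \left(2420 + \frac{1 + 1}{3}\right)^{2} = \left(2420 + \frac{1}{3} \cdot 2\right)^{2} = \left(2420 + \frac{2}{3}\right)^{2} = \left(\frac{7262}{3}\right)^{2} = \frac{52736644}{9}$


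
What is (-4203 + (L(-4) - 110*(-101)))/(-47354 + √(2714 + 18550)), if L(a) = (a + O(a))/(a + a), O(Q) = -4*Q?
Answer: -327003047/2242380052 - 13811*√1329/1121190026 ≈ -0.14628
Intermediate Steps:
L(a) = -3/2 (L(a) = (a - 4*a)/(a + a) = (-3*a)/((2*a)) = (-3*a)*(1/(2*a)) = -3/2)
(-4203 + (L(-4) - 110*(-101)))/(-47354 + √(2714 + 18550)) = (-4203 + (-3/2 - 110*(-101)))/(-47354 + √(2714 + 18550)) = (-4203 + (-3/2 + 11110))/(-47354 + √21264) = (-4203 + 22217/2)/(-47354 + 4*√1329) = 13811/(2*(-47354 + 4*√1329))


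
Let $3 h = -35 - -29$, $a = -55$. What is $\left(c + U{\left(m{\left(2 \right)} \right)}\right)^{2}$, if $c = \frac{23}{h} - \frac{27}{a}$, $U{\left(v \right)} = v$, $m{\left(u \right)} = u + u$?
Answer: $\frac{594441}{12100} \approx 49.127$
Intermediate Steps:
$m{\left(u \right)} = 2 u$
$h = -2$ ($h = \frac{-35 - -29}{3} = \frac{-35 + 29}{3} = \frac{1}{3} \left(-6\right) = -2$)
$c = - \frac{1211}{110}$ ($c = \frac{23}{-2} - \frac{27}{-55} = 23 \left(- \frac{1}{2}\right) - - \frac{27}{55} = - \frac{23}{2} + \frac{27}{55} = - \frac{1211}{110} \approx -11.009$)
$\left(c + U{\left(m{\left(2 \right)} \right)}\right)^{2} = \left(- \frac{1211}{110} + 2 \cdot 2\right)^{2} = \left(- \frac{1211}{110} + 4\right)^{2} = \left(- \frac{771}{110}\right)^{2} = \frac{594441}{12100}$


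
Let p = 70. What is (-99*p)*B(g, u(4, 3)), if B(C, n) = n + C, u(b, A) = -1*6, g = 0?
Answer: 41580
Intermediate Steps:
u(b, A) = -6
B(C, n) = C + n
(-99*p)*B(g, u(4, 3)) = (-99*70)*(0 - 6) = -6930*(-6) = 41580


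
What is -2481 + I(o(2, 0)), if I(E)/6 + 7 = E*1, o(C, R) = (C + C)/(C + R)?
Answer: -2511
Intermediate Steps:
o(C, R) = 2*C/(C + R) (o(C, R) = (2*C)/(C + R) = 2*C/(C + R))
I(E) = -42 + 6*E (I(E) = -42 + 6*(E*1) = -42 + 6*E)
-2481 + I(o(2, 0)) = -2481 + (-42 + 6*(2*2/(2 + 0))) = -2481 + (-42 + 6*(2*2/2)) = -2481 + (-42 + 6*(2*2*(½))) = -2481 + (-42 + 6*2) = -2481 + (-42 + 12) = -2481 - 30 = -2511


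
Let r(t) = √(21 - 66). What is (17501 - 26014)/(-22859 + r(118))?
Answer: 194598667/522533926 + 25539*I*√5/522533926 ≈ 0.37241 + 0.00010929*I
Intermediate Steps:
r(t) = 3*I*√5 (r(t) = √(-45) = 3*I*√5)
(17501 - 26014)/(-22859 + r(118)) = (17501 - 26014)/(-22859 + 3*I*√5) = -8513/(-22859 + 3*I*√5)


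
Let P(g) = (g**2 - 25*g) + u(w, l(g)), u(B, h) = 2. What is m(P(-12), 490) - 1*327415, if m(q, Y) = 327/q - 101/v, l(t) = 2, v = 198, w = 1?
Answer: -7228336030/22077 ≈ -3.2742e+5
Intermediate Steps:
P(g) = 2 + g**2 - 25*g (P(g) = (g**2 - 25*g) + 2 = 2 + g**2 - 25*g)
m(q, Y) = -101/198 + 327/q (m(q, Y) = 327/q - 101/198 = -101/198 + 327/q)
m(P(-12), 490) - 1*327415 = (-101/198 + 327/(2 + (-12)**2 - 25*(-12))) - 1*327415 = (-101/198 + 327/(2 + 144 + 300)) - 327415 = (-101/198 + 327/446) - 327415 = 4925/22077 - 327415 = -7228336030/22077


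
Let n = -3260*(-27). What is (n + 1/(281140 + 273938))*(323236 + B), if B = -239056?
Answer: 685477256820830/92513 ≈ 7.4095e+9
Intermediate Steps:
n = 88020
(n + 1/(281140 + 273938))*(323236 + B) = (88020 + 1/(281140 + 273938))*(323236 - 239056) = (88020 + 1/555078)*84180 = (48857965561/555078)*84180 = 685477256820830/92513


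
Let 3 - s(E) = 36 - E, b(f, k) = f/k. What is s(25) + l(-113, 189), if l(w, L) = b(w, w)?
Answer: -7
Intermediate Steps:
l(w, L) = 1 (l(w, L) = w/w = 1)
s(E) = -33 + E (s(E) = 3 - (36 - E) = 3 + (-36 + E) = -33 + E)
s(25) + l(-113, 189) = (-33 + 25) + 1 = -8 + 1 = -7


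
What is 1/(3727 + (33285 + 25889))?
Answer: 1/62901 ≈ 1.5898e-5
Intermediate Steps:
1/(3727 + (33285 + 25889)) = 1/(3727 + 59174) = 1/62901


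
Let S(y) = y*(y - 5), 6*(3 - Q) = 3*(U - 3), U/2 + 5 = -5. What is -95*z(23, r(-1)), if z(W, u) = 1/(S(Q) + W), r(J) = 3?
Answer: -380/643 ≈ -0.59098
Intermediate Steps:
U = -20 (U = -10 + 2*(-5) = -10 - 10 = -20)
Q = 29/2 (Q = 3 - (-20 - 3)/2 = 3 - (-23)/2 = 3 - ⅙*(-69) = 3 + 23/2 = 29/2 ≈ 14.500)
S(y) = y*(-5 + y)
z(W, u) = 1/(551/4 + W) (z(W, u) = 1/(29*(-5 + 29/2)/2 + W) = 1/((29/2)*(19/2) + W) = 1/(551/4 + W))
-95*z(23, r(-1)) = -380/(551 + 4*23) = -380/(551 + 92) = -380/643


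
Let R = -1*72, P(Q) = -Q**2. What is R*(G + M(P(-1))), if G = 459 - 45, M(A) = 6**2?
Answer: -32400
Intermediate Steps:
M(A) = 36
G = 414
R = -72
R*(G + M(P(-1))) = -72*(414 + 36) = -72*450 = -32400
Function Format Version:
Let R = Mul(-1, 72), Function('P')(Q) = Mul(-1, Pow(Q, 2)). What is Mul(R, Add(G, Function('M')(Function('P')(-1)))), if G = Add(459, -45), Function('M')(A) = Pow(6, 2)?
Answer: -32400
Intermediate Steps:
Function('M')(A) = 36
G = 414
R = -72
Mul(R, Add(G, Function('M')(Function('P')(-1)))) = Mul(-72, Add(414, 36)) = Mul(-72, 450) = -32400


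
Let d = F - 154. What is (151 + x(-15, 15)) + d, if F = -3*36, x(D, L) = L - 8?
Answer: -104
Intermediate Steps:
x(D, L) = -8 + L
F = -108
d = -262 (d = -108 - 154 = -262)
(151 + x(-15, 15)) + d = (151 + (-8 + 15)) - 262 = (151 + 7) - 262 = 158 - 262 = -104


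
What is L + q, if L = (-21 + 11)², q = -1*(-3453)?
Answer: 3553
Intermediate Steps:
q = 3453
L = 100 (L = (-10)² = 100)
L + q = 100 + 3453 = 3553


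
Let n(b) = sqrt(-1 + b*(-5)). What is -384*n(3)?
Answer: -1536*I ≈ -1536.0*I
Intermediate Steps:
n(b) = sqrt(-1 - 5*b)
-384*n(3) = -384*sqrt(-1 - 5*3) = -384*sqrt(-1 - 15) = -1536*I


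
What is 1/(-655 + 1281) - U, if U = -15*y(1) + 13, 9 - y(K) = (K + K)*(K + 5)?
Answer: -36307/626 ≈ -57.998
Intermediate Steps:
y(K) = 9 - 2*K*(5 + K) (y(K) = 9 - (K + K)*(K + 5) = 9 - 2*K*(5 + K))
U = 58 (U = -15*(9 - 10*1 - 2*1²) + 13 = -15*(9 - 10 - 2*1) + 13 = -15*(9 - 10 - 2) + 13 = -15*(-3) + 13 = 45 + 13 = 58)
1/(-655 + 1281) - U = 1/(-655 + 1281) - 1*58 = 1/626 - 58 = -36307/626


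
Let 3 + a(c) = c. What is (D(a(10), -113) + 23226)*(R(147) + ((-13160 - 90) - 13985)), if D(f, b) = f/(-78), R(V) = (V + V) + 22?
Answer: -16255675233/26 ≈ -6.2522e+8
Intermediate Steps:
R(V) = 22 + 2*V (R(V) = 2*V + 22 = 22 + 2*V)
a(c) = -3 + c
D(f, b) = -f/78 (D(f, b) = f*(-1/78) = -f/78)
(D(a(10), -113) + 23226)*(R(147) + ((-13160 - 90) - 13985)) = (-(-3 + 10)/78 + 23226)*((22 + 2*147) + ((-13160 - 90) - 13985)) = (-1/78*7 + 23226)*((22 + 294) + (-13250 - 13985)) = (-7/78 + 23226)*(316 - 27235) = (1811621/78)*(-26919) = -16255675233/26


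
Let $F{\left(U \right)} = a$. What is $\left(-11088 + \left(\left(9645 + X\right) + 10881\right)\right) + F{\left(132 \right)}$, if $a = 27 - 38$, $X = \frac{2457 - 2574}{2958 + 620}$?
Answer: $\frac{33729689}{3578} \approx 9427.0$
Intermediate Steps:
$X = - \frac{117}{3578} \approx -0.0327$
$a = -11$
$F{\left(U \right)} = -11$
$\left(-11088 + \left(\left(9645 + X\right) + 10881\right)\right) + F{\left(132 \right)} = \left(-11088 + \left(\left(9645 - \frac{117}{3578}\right) + 10881\right)\right) - 11 = \left(-11088 + \left(\frac{34509693}{3578} + 10881\right)\right) - 11 = \left(-11088 + \frac{73441911}{3578}\right) - 11 = \frac{33769047}{3578} - 11 = \frac{33729689}{3578}$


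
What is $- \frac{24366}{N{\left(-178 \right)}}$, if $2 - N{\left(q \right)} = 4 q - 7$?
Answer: $- \frac{24366}{721} \approx -33.795$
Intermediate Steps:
$N{\left(q \right)} = 9 - 4 q$ ($N{\left(q \right)} = 2 - \left(4 q - 7\right) = 2 - \left(-7 + 4 q\right) = 9 - 4 q$)
$- \frac{24366}{N{\left(-178 \right)}} = - \frac{24366}{9 - -712} = - \frac{24366}{9 + 712} = - \frac{24366}{721}$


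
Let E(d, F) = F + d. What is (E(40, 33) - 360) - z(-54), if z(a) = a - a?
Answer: -287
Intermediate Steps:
z(a) = 0
(E(40, 33) - 360) - z(-54) = ((33 + 40) - 360) - 1*0 = (73 - 360) + 0 = -287 + 0 = -287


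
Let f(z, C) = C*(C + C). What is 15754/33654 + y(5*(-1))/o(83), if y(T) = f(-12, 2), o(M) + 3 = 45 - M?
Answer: 188341/689907 ≈ 0.27299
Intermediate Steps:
o(M) = 42 - M (o(M) = -3 + (45 - M) = 42 - M)
f(z, C) = 2*C² (f(z, C) = C*(2*C) = 2*C²)
y(T) = 8 (y(T) = 2*2² = 2*4 = 8)
15754/33654 + y(5*(-1))/o(83) = 15754/33654 + 8/(42 - 1*83) = 15754*(1/33654) + 8/(42 - 83) = 7877/16827 + 8/(-41) = 7877/16827 + 8*(-1/41) = 7877/16827 - 8/41 = 188341/689907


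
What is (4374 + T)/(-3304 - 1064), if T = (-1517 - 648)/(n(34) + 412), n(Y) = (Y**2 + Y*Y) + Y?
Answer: -12061327/12046944 ≈ -1.0012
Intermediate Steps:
n(Y) = Y + 2*Y**2 (n(Y) = (Y**2 + Y**2) + Y = 2*Y**2 + Y = Y + 2*Y**2)
T = -2165/2758 (T = (-1517 - 648)/(34*(1 + 2*34) + 412) = -2165/(34*(1 + 68) + 412) = -2165/(34*69 + 412) = -2165/(2346 + 412) = -2165/2758 ≈ -0.78499)
(4374 + T)/(-3304 - 1064) = (4374 - 2165/2758)/(-3304 - 1064) = (12061327/2758)/(-4368) = (12061327/2758)*(-1/4368) = -12061327/12046944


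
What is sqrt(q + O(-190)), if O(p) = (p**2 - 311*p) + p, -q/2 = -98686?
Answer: 2*sqrt(73093) ≈ 540.71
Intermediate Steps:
q = 197372 (q = -2*(-98686) = 197372)
O(p) = p**2 - 310*p
sqrt(q + O(-190)) = sqrt(197372 - 190*(-310 - 190)) = sqrt(197372 - 190*(-500)) = sqrt(197372 + 95000) = sqrt(292372) = 2*sqrt(73093)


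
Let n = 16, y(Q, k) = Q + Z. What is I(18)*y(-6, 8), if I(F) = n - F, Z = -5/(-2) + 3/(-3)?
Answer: 9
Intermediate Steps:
Z = 3/2 (Z = -5*(-½) + 3*(-⅓) = 5/2 - 1 = 3/2 ≈ 1.5000)
y(Q, k) = 3/2 + Q (y(Q, k) = Q + 3/2 = 3/2 + Q)
I(F) = 16 - F
I(18)*y(-6, 8) = (16 - 1*18)*(3/2 - 6) = (16 - 18)*(-9/2) = -2*(-9/2) = 9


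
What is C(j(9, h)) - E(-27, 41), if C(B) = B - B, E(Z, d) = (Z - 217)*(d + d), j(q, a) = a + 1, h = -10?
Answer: 20008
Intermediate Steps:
j(q, a) = 1 + a
E(Z, d) = 2*d*(-217 + Z) (E(Z, d) = (-217 + Z)*(2*d) = 2*d*(-217 + Z))
C(B) = 0
C(j(9, h)) - E(-27, 41) = 0 - 2*41*(-217 - 27) = 0 - 2*41*(-244) = 0 - 1*(-20008) = 0 + 20008 = 20008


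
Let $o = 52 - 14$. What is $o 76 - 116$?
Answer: $2772$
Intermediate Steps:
$o = 38$ ($o = 52 - 14 = 38$)
$o 76 - 116 = 38 \cdot 76 - 116 = 2888 - 116 = 2772$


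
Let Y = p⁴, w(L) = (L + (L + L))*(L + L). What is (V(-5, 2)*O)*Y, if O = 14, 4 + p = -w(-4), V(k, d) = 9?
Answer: 12600000000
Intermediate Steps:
w(L) = 6*L² (w(L) = (L + 2*L)*(2*L) = (3*L)*(2*L) = 6*L²)
p = -100 (p = -4 - 6*(-4)² = -4 - 6*16 = -4 - 1*96 = -4 - 96 = -100)
Y = 100000000 (Y = (-100)⁴ = 100000000)
(V(-5, 2)*O)*Y = (9*14)*100000000 = 126*100000000 = 12600000000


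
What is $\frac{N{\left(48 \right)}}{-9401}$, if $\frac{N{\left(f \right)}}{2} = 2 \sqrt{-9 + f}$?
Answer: $- \frac{4 \sqrt{39}}{9401} \approx -0.0026572$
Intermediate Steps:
$N{\left(f \right)} = 4 \sqrt{-9 + f}$ ($N{\left(f \right)} = 2 \cdot 2 \sqrt{-9 + f} = 4 \sqrt{-9 + f}$)
$\frac{N{\left(48 \right)}}{-9401} = \frac{4 \sqrt{-9 + 48}}{-9401} = 4 \sqrt{39} \left(- \frac{1}{9401}\right) = - \frac{4 \sqrt{39}}{9401}$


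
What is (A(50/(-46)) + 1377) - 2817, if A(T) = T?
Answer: -33145/23 ≈ -1441.1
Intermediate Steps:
(A(50/(-46)) + 1377) - 2817 = (50/(-46) + 1377) - 2817 = (50*(-1/46) + 1377) - 2817 = (-25/23 + 1377) - 2817 = 31646/23 - 2817 = -33145/23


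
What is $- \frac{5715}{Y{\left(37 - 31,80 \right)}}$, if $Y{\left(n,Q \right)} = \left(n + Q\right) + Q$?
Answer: $- \frac{5715}{166} \approx -34.428$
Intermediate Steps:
$Y{\left(n,Q \right)} = n + 2 Q$ ($Y{\left(n,Q \right)} = \left(Q + n\right) + Q = n + 2 Q$)
$- \frac{5715}{Y{\left(37 - 31,80 \right)}} = - \frac{5715}{\left(37 - 31\right) + 2 \cdot 80} = - \frac{5715}{6 + 160} = - \frac{5715}{166}$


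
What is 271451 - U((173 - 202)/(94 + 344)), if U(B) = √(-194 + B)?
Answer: 271451 - I*√37230438/438 ≈ 2.7145e+5 - 13.931*I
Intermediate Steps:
271451 - U((173 - 202)/(94 + 344)) = 271451 - √(-194 + (173 - 202)/(94 + 344)) = 271451 - √(-194 - 29/438) = 271451 - √(-85001/438) = 271451 - I*√37230438/438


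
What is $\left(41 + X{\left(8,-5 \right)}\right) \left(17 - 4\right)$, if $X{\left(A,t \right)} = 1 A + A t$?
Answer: $117$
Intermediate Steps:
$X{\left(A,t \right)} = A + A t$
$\left(41 + X{\left(8,-5 \right)}\right) \left(17 - 4\right) = \left(41 + 8 \left(1 - 5\right)\right) \left(17 - 4\right) = \left(41 + 8 \left(-4\right)\right) \left(17 - 4\right) = \left(41 - 32\right) 13 = 9 \cdot 13 = 117$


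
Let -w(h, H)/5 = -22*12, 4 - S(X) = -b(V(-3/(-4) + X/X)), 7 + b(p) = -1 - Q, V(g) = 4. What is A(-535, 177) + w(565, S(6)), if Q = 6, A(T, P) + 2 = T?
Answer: 783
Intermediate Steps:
A(T, P) = -2 + T
b(p) = -14 (b(p) = -7 + (-1 - 1*6) = -7 + (-1 - 6) = -7 - 7 = -14)
S(X) = -10 (S(X) = 4 - (-1)*(-14) = 4 - 1*14 = 4 - 14 = -10)
w(h, H) = 1320 (w(h, H) = -(-110)*12 = -5*(-264) = 1320)
A(-535, 177) + w(565, S(6)) = (-2 - 535) + 1320 = -537 + 1320 = 783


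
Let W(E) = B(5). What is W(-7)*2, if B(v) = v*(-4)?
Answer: -40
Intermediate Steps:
B(v) = -4*v
W(E) = -20 (W(E) = -4*5 = -20)
W(-7)*2 = -20*2 = -40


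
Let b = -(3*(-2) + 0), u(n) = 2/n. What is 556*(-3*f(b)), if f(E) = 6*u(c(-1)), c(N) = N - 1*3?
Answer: 5004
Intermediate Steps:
c(N) = -3 + N (c(N) = N - 3 = -3 + N)
b = 6 (b = -(-6 + 0) = -1*(-6) = 6)
f(E) = -3 (f(E) = 6*(2/(-3 - 1)) = 6*(2/(-4)) = 6*(2*(-1/4)) = 6*(-1/2) = -3)
556*(-3*f(b)) = 556*(-3*(-3)) = 556*9 = 5004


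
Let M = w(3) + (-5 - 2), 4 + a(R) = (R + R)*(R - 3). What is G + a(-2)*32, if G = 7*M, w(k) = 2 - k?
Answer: 456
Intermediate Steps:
a(R) = -4 + 2*R*(-3 + R) (a(R) = -4 + (R + R)*(R - 3) = -4 + (2*R)*(-3 + R) = -4 + 2*R*(-3 + R))
M = -8 (M = (2 - 1*3) + (-5 - 2) = (2 - 3) - 7 = -1 - 7 = -8)
G = -56 (G = 7*(-8) = -56)
G + a(-2)*32 = -56 + (-4 - 6*(-2) + 2*(-2)²)*32 = -56 + (-4 + 12 + 2*4)*32 = -56 + (-4 + 12 + 8)*32 = -56 + 16*32 = -56 + 512 = 456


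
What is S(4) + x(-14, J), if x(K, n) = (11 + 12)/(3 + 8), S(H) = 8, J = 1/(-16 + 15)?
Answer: 111/11 ≈ 10.091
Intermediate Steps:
J = -1 (J = 1/(-1) = -1)
x(K, n) = 23/11
S(4) + x(-14, J) = 8 + 23/11 = 111/11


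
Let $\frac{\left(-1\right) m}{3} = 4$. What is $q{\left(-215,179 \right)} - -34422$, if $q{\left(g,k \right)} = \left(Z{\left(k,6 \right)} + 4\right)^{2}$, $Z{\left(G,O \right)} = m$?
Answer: $34486$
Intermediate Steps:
$m = -12$ ($m = \left(-3\right) 4 = -12$)
$Z{\left(G,O \right)} = -12$
$q{\left(g,k \right)} = 64$ ($q{\left(g,k \right)} = \left(-12 + 4\right)^{2} = \left(-8\right)^{2} = 64$)
$q{\left(-215,179 \right)} - -34422 = 64 - -34422 = 64 + 34422 = 34486$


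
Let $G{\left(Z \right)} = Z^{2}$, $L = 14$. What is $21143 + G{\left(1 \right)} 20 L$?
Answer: $21423$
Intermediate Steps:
$21143 + G{\left(1 \right)} 20 L = 21143 + 1^{2} \cdot 20 \cdot 14 = 21143 + 1 \cdot 20 \cdot 14 = 21143 + 20 \cdot 14 = 21143 + 280 = 21423$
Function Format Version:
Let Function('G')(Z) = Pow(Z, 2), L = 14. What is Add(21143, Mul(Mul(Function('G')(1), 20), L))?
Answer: 21423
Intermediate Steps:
Add(21143, Mul(Mul(Function('G')(1), 20), L)) = Add(21143, Mul(Mul(Pow(1, 2), 20), 14)) = Add(21143, Mul(Mul(1, 20), 14)) = Add(21143, Mul(20, 14)) = Add(21143, 280) = 21423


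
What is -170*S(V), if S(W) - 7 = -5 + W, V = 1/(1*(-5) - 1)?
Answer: -935/3 ≈ -311.67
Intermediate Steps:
V = -⅙ (V = 1/(-5 - 1) = 1/(-6) = -⅙ ≈ -0.16667)
S(W) = 2 + W (S(W) = 7 + (-5 + W) = 2 + W)
-170*S(V) = -170*(2 - ⅙) = -170*11/6 = -935/3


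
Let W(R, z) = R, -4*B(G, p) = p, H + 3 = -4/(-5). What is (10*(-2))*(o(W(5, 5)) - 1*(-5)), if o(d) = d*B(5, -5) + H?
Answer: -181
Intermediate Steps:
H = -11/5 (H = -3 - 4/(-5) = -3 - 4*(-⅕) = -3 + ⅘ = -11/5 ≈ -2.2000)
B(G, p) = -p/4
o(d) = -11/5 + 5*d/4 (o(d) = d*(-¼*(-5)) - 11/5 = d*(5/4) - 11/5 = 5*d/4 - 11/5 = -11/5 + 5*d/4)
(10*(-2))*(o(W(5, 5)) - 1*(-5)) = (10*(-2))*((-11/5 + (5/4)*5) - 1*(-5)) = -20*((-11/5 + 25/4) + 5) = -20*(81/20 + 5) = -20*181/20 = -181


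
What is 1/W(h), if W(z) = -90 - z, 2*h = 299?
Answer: -2/479 ≈ -0.0041754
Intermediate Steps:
h = 299/2 (h = (½)*299 = 299/2 ≈ 149.50)
1/W(h) = 1/(-90 - 1*299/2) = 1/(-90 - 299/2) = 1/(-479/2) = -2/479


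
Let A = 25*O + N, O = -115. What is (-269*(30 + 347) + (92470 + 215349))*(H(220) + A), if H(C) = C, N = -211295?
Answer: -44160563700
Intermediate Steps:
A = -214170 (A = 25*(-115) - 211295 = -2875 - 211295 = -214170)
(-269*(30 + 347) + (92470 + 215349))*(H(220) + A) = (-269*(30 + 347) + (92470 + 215349))*(220 - 214170) = (-269*377 + 307819)*(-213950) = (-101413 + 307819)*(-213950) = 206406*(-213950) = -44160563700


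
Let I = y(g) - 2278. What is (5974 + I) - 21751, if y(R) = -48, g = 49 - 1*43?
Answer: -18103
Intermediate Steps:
g = 6 (g = 49 - 43 = 6)
I = -2326 (I = -48 - 2278 = -2326)
(5974 + I) - 21751 = (5974 - 2326) - 21751 = 3648 - 21751 = -18103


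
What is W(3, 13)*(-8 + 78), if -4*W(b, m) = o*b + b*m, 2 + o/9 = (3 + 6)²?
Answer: -38010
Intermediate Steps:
o = 711 (o = -18 + 9*(3 + 6)² = -18 + 9*9² = -18 + 9*81 = -18 + 729 = 711)
W(b, m) = -711*b/4 - b*m/4 (W(b, m) = -(711*b + b*m)/4 = -711*b/4 - b*m/4)
W(3, 13)*(-8 + 78) = (-¼*3*(711 + 13))*(-8 + 78) = -¼*3*724*70 = -543*70 = -38010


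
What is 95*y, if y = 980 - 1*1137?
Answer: -14915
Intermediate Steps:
y = -157 (y = 980 - 1137 = -157)
95*y = 95*(-157) = -14915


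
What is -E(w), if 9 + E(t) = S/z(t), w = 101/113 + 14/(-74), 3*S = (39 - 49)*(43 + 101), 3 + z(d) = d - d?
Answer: -151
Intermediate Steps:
z(d) = -3 (z(d) = -3 + (d - d) = -3 + 0 = -3)
S = -480 (S = ((39 - 49)*(43 + 101))/3 = (-10*144)/3 = (1/3)*(-1440) = -480)
w = 2946/4181 (w = 101*(1/113) + 14*(-1/74) = 101/113 - 7/37 = 2946/4181 ≈ 0.70462)
E(t) = 151 (E(t) = -9 - 480/(-3) = -9 - 480*(-1/3) = -9 + 160 = 151)
-E(w) = -1*151 = -151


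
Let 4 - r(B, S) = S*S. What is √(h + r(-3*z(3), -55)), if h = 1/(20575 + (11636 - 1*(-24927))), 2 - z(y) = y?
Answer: I*√9862812846786/57138 ≈ 54.964*I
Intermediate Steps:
z(y) = 2 - y
r(B, S) = 4 - S² (r(B, S) = 4 - S*S = 4 - S²)
h = 1/57138 (h = 1/(20575 + (11636 + 24927)) = 1/(20575 + 36563) = 1/57138 ≈ 1.7501e-5)
√(h + r(-3*z(3), -55)) = √(1/57138 + (4 - 1*(-55)²)) = √(1/57138 + (4 - 1*3025)) = √(1/57138 + (4 - 3025)) = √(1/57138 - 3021) = √(-172613897/57138) = I*√9862812846786/57138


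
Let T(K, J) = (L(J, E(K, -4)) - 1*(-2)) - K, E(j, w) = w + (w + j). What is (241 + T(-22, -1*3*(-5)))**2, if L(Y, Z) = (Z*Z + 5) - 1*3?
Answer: 1361889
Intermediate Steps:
E(j, w) = j + 2*w (E(j, w) = w + (j + w) = j + 2*w)
L(Y, Z) = 2 + Z**2 (L(Y, Z) = (Z**2 + 5) - 3 = (5 + Z**2) - 3 = 2 + Z**2)
T(K, J) = 4 + (-8 + K)**2 - K (T(K, J) = ((2 + (K + 2*(-4))**2) - 1*(-2)) - K = ((2 + (K - 8)**2) + 2) - K = ((2 + (-8 + K)**2) + 2) - K = (4 + (-8 + K)**2) - K = 4 + (-8 + K)**2 - K)
(241 + T(-22, -1*3*(-5)))**2 = (241 + (4 + (-8 - 22)**2 - 1*(-22)))**2 = (241 + (4 + (-30)**2 + 22))**2 = (241 + (4 + 900 + 22))**2 = (241 + 926)**2 = 1167**2 = 1361889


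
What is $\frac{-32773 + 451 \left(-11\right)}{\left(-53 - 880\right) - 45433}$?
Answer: $\frac{18867}{23183} \approx 0.81383$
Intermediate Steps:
$\frac{-32773 + 451 \left(-11\right)}{\left(-53 - 880\right) - 45433} = \frac{-32773 - 4961}{\left(-53 - 880\right) - 45433} = - \frac{37734}{-933 - 45433} = - \frac{37734}{-46366} = \left(-37734\right) \left(- \frac{1}{46366}\right) = \frac{18867}{23183}$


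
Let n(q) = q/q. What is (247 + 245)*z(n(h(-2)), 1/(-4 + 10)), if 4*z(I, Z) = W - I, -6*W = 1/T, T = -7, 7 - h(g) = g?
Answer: -1681/14 ≈ -120.07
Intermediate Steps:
h(g) = 7 - g
n(q) = 1
W = 1/42 (W = -1/6/(-7) = -1/6*(-1/7) = 1/42 ≈ 0.023810)
z(I, Z) = 1/168 - I/4 (z(I, Z) = (1/42 - I)/4 = 1/168 - I/4)
(247 + 245)*z(n(h(-2)), 1/(-4 + 10)) = (247 + 245)*(1/168 - 1/4*1) = 492*(1/168 - 1/4) = 492*(-41/168) = -1681/14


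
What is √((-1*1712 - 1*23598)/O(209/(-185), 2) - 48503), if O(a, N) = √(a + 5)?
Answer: √(-1554084623 - 2265245*√33115)/179 ≈ 247.73*I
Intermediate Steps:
O(a, N) = √(5 + a)
√((-1*1712 - 1*23598)/O(209/(-185), 2) - 48503) = √((-1*1712 - 1*23598)/(√(5 + 209/(-185))) - 48503) = √((-1712 - 23598)/(√(5 + 209*(-1/185))) - 48503) = √(-25310/√(5 - 209/185) - 48503) = √(-25310*√33115/358 - 48503) = √(-12655*√33115/179 - 48503) = √(-48503 - 12655*√33115/179)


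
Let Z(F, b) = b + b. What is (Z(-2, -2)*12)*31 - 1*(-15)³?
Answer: 1887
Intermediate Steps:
Z(F, b) = 2*b
(Z(-2, -2)*12)*31 - 1*(-15)³ = ((2*(-2))*12)*31 - 1*(-15)³ = -4*12*31 - 1*(-3375) = -48*31 + 3375 = -1488 + 3375 = 1887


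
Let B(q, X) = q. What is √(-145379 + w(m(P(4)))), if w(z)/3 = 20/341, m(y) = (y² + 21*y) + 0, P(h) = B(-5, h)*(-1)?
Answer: I*√16904795039/341 ≈ 381.29*I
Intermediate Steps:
P(h) = 5 (P(h) = -5*(-1) = 5)
m(y) = y² + 21*y
w(z) = 60/341 (w(z) = 3*(20/341) = 60/341)
√(-145379 + w(m(P(4)))) = √(-145379 + 60/341) = √(-49574179/341) = I*√16904795039/341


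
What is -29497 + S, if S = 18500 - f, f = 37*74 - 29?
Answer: -13706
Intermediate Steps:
f = 2709 (f = 2738 - 29 = 2709)
S = 15791 (S = 18500 - 1*2709 = 18500 - 2709 = 15791)
-29497 + S = -29497 + 15791 = -13706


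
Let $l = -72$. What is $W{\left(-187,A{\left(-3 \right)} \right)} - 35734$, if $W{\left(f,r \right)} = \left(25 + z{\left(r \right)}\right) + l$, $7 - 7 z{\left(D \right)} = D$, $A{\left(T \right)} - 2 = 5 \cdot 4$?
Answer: $- \frac{250482}{7} \approx -35783.0$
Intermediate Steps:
$A{\left(T \right)} = 22$ ($A{\left(T \right)} = 2 + 5 \cdot 4 = 2 + 20 = 22$)
$z{\left(D \right)} = 1 - \frac{D}{7}$
$W{\left(f,r \right)} = -46 - \frac{r}{7}$ ($W{\left(f,r \right)} = \left(25 - \left(-1 + \frac{r}{7}\right)\right) - 72 = \left(26 - \frac{r}{7}\right) - 72 = -46 - \frac{r}{7}$)
$W{\left(-187,A{\left(-3 \right)} \right)} - 35734 = \left(-46 - \frac{22}{7}\right) - 35734 = - \frac{344}{7} - 35734 = - \frac{250482}{7}$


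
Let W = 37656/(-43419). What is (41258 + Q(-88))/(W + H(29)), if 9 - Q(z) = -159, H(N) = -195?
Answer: -599558498/2834787 ≈ -211.50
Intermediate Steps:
W = -12552/14473 (W = 37656*(-1/43419) = -12552/14473 ≈ -0.86727)
Q(z) = 168 (Q(z) = 9 - 1*(-159) = 9 + 159 = 168)
(41258 + Q(-88))/(W + H(29)) = (41258 + 168)/(-12552/14473 - 195) = 41426/(-2834787/14473) = 41426*(-14473/2834787) = -599558498/2834787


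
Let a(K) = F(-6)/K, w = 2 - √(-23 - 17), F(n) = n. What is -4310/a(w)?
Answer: 4310/3 - 4310*I*√10/3 ≈ 1436.7 - 4543.1*I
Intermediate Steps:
w = 2 - 2*I*√10 (w = 2 - √(-40) = 2 - 2*I*√10 ≈ 2.0 - 6.3246*I)
a(K) = -6/K
-4310/a(w) = -(-4310/3 + 4310*I*√10/3) = -4310*(-⅓ + I*√10/3) = 4310/3 - 4310*I*√10/3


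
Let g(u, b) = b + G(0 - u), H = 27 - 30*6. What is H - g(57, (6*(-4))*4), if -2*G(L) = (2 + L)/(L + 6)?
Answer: -5759/102 ≈ -56.461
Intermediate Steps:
G(L) = -(2 + L)/(2*(6 + L)) (G(L) = -(2 + L)/(2*(L + 6)) = -(2 + L)/(2*(6 + L)))
H = -153 (H = 27 - 180 = -153)
g(u, b) = b + (-2 + u)/(2*(6 - u)) (g(u, b) = b + (-2 - (0 - u))/(2*(6 + (0 - u))) = b + (-2 - (-1)*u)/(2*(6 - u)) = b + (-2 + u)/(2*(6 - u)))
H - g(57, (6*(-4))*4) = -153 - (1 - ½*57 + ((6*(-4))*4)*(-6 + 57))/(-6 + 57) = -153 - (1 - 57/2 - 24*4*51)/51 = -153 - (1 - 57/2 - 96*51)/51 = -153 - (1 - 57/2 - 4896)/51 = -153 - (-9847)/(51*2) = -153 - 1*(-9847/102) = -153 + 9847/102 = -5759/102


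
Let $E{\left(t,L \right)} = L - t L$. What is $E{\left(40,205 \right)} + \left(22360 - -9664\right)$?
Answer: $24029$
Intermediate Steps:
$E{\left(t,L \right)} = L - L t$
$E{\left(40,205 \right)} + \left(22360 - -9664\right) = 205 \left(1 - 40\right) + \left(22360 - -9664\right) = 205 \left(1 - 40\right) + \left(22360 + 9664\right) = 205 \left(-39\right) + 32024 = -7995 + 32024 = 24029$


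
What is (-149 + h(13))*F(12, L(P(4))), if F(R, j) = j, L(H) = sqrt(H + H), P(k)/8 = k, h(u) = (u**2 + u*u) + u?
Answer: 1616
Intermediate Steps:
h(u) = u + 2*u**2 (h(u) = (u**2 + u**2) + u = 2*u**2 + u = u + 2*u**2)
P(k) = 8*k
L(H) = sqrt(2)*sqrt(H) (L(H) = sqrt(2*H) = sqrt(2)*sqrt(H))
(-149 + h(13))*F(12, L(P(4))) = (-149 + 13*(1 + 2*13))*(sqrt(2)*sqrt(8*4)) = (-149 + 13*(1 + 26))*(sqrt(2)*sqrt(32)) = (-149 + 13*27)*(sqrt(2)*(4*sqrt(2))) = (-149 + 351)*8 = 202*8 = 1616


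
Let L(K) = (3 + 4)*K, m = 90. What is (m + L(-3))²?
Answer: 4761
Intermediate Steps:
L(K) = 7*K
(m + L(-3))² = (90 + 7*(-3))² = (90 - 21)² = 69² = 4761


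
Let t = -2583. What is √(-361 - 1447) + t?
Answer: -2583 + 4*I*√113 ≈ -2583.0 + 42.521*I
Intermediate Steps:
√(-361 - 1447) + t = √(-361 - 1447) - 2583 = √(-1808) - 2583 = 4*I*√113 - 2583 = -2583 + 4*I*√113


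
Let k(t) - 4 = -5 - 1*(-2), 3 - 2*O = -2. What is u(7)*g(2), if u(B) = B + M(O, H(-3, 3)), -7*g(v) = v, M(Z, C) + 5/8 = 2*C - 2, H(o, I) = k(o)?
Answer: -51/28 ≈ -1.8214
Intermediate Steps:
O = 5/2 (O = 3/2 - 1/2*(-2) = 3/2 + 1 = 5/2 ≈ 2.5000)
k(t) = 1 (k(t) = 4 + (-5 - 1*(-2)) = 4 + (-5 + 2) = 4 - 3 = 1)
H(o, I) = 1
M(Z, C) = -21/8 + 2*C (M(Z, C) = -5/8 + (2*C - 2) = -5/8 + (-2 + 2*C) = -21/8 + 2*C)
g(v) = -v/7
u(B) = -5/8 + B (u(B) = B + (-21/8 + 2*1) = B + (-21/8 + 2) = B - 5/8 = -5/8 + B)
u(7)*g(2) = (-5/8 + 7)*(-1/7*2) = (51/8)*(-2/7) = -51/28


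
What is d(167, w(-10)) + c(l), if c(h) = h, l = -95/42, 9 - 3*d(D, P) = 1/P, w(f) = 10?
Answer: 74/105 ≈ 0.70476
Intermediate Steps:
d(D, P) = 3 - 1/(3*P)
l = -95/42 (l = -95*1/42 = -95/42 ≈ -2.2619)
d(167, w(-10)) + c(l) = (3 - 1/3/10) - 95/42 = (3 - 1/3*1/10) - 95/42 = (3 - 1/30) - 95/42 = 89/30 - 95/42 = 74/105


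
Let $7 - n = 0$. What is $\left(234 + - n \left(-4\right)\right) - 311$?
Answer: $-49$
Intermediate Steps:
$n = 7$ ($n = 7 - 0 = 7 + 0 = 7$)
$\left(234 + - n \left(-4\right)\right) - 311 = \left(234 + \left(-1\right) 7 \left(-4\right)\right) - 311 = \left(234 - -28\right) - 311 = \left(234 + 28\right) - 311 = 262 - 311 = -49$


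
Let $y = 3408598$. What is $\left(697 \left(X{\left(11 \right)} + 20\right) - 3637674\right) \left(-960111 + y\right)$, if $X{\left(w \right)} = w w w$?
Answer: $-6601187061149$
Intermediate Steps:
$X{\left(w \right)} = w^{3}$ ($X{\left(w \right)} = w^{2} w = w^{3}$)
$\left(697 \left(X{\left(11 \right)} + 20\right) - 3637674\right) \left(-960111 + y\right) = \left(697 \left(11^{3} + 20\right) - 3637674\right) \left(-960111 + 3408598\right) = \left(697 \left(1331 + 20\right) - 3637674\right) 2448487 = \left(697 \cdot 1351 - 3637674\right) 2448487 = \left(941647 - 3637674\right) 2448487 = \left(-2696027\right) 2448487 = -6601187061149$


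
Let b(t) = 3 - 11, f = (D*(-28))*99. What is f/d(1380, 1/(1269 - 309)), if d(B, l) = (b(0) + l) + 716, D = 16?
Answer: -42577920/679681 ≈ -62.644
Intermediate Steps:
f = -44352 (f = (16*(-28))*99 = -448*99 = -44352)
b(t) = -8
d(B, l) = 708 + l (d(B, l) = (-8 + l) + 716 = 708 + l)
f/d(1380, 1/(1269 - 309)) = -44352/(708 + 1/(1269 - 309)) = -44352/(708 + 1/960) = -44352/679681/960 = -44352*960/679681 = -42577920/679681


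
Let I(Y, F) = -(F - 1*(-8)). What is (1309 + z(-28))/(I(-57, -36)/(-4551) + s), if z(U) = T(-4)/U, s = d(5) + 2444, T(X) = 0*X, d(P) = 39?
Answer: 5957259/11300105 ≈ 0.52719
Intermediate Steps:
I(Y, F) = -8 - F (I(Y, F) = -(F + 8) = -(8 + F) = -8 - F)
T(X) = 0
s = 2483 (s = 39 + 2444 = 2483)
z(U) = 0 (z(U) = 0/U = 0)
(1309 + z(-28))/(I(-57, -36)/(-4551) + s) = (1309 + 0)/((-8 - 1*(-36))/(-4551) + 2483) = 1309/((-8 + 36)*(-1/4551) + 2483) = 1309/(28*(-1/4551) + 2483) = 1309/(-28/4551 + 2483) = 1309/(11300105/4551) = 1309*(4551/11300105) = 5957259/11300105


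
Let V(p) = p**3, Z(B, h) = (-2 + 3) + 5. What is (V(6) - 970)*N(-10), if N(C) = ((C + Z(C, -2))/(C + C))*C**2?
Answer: -15080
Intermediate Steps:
Z(B, h) = 6 (Z(B, h) = 1 + 5 = 6)
N(C) = C*(6 + C)/2 (N(C) = ((C + 6)/(C + C))*C**2 = ((6 + C)/((2*C)))*C**2 = ((6 + C)*(1/(2*C)))*C**2 = ((6 + C)/(2*C))*C**2 = C*(6 + C)/2)
(V(6) - 970)*N(-10) = (6**3 - 970)*((1/2)*(-10)*(6 - 10)) = (216 - 970)*((1/2)*(-10)*(-4)) = -754*20 = -15080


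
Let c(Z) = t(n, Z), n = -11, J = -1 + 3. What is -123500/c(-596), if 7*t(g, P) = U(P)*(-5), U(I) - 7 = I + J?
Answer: -172900/587 ≈ -294.55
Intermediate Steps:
J = 2
U(I) = 9 + I (U(I) = 7 + (I + 2) = 7 + (2 + I) = 9 + I)
t(g, P) = -45/7 - 5*P/7 (t(g, P) = ((9 + P)*(-5))/7 = (-45 - 5*P)/7 = -45/7 - 5*P/7)
c(Z) = -45/7 - 5*Z/7
-123500/c(-596) = -123500/(-45/7 - 5/7*(-596)) = -123500/(-45/7 + 2980/7) = -123500/2935/7 = -123500*7/2935 = -172900/587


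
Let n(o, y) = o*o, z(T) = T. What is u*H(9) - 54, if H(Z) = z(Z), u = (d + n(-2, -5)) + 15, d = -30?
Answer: -153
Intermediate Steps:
n(o, y) = o**2
u = -11 (u = (-30 + (-2)**2) + 15 = (-30 + 4) + 15 = -26 + 15 = -11)
H(Z) = Z
u*H(9) - 54 = -11*9 - 54 = -99 - 54 = -153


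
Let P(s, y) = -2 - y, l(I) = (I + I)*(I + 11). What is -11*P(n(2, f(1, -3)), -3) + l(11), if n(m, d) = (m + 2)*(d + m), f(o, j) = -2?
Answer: 473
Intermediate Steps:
n(m, d) = (2 + m)*(d + m)
l(I) = 2*I*(11 + I) (l(I) = (2*I)*(11 + I) = 2*I*(11 + I))
-11*P(n(2, f(1, -3)), -3) + l(11) = -11*(-2 - 1*(-3)) + 2*11*(11 + 11) = -11*(-2 + 3) + 2*11*22 = -11*1 + 484 = -11 + 484 = 473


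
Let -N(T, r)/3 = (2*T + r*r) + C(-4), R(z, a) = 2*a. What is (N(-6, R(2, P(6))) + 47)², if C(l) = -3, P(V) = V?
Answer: 115600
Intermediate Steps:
N(T, r) = 9 - 6*T - 3*r² (N(T, r) = -3*((2*T + r*r) - 3) = -3*((2*T + r²) - 3) = -3*((r² + 2*T) - 3) = -3*(-3 + r² + 2*T) = 9 - 6*T - 3*r²)
(N(-6, R(2, P(6))) + 47)² = ((9 - 6*(-6) - 3*(2*6)²) + 47)² = ((9 + 36 - 3*12²) + 47)² = ((9 + 36 - 3*144) + 47)² = ((9 + 36 - 432) + 47)² = (-387 + 47)² = (-340)² = 115600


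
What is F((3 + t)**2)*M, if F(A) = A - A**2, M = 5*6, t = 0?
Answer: -2160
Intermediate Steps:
M = 30
F((3 + t)**2)*M = ((3 + 0)**2*(1 - (3 + 0)**2))*30 = (3**2*(1 - 1*3**2))*30 = (9*(1 - 1*9))*30 = (9*(1 - 9))*30 = (9*(-8))*30 = -72*30 = -2160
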